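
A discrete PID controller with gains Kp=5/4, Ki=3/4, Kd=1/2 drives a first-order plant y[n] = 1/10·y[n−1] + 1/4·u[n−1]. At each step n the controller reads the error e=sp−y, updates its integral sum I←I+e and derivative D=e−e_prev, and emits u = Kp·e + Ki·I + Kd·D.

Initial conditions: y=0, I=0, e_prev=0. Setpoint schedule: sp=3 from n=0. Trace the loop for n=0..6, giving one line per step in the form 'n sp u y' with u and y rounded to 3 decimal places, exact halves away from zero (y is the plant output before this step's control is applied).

0 3 7.500 0.000
1 3 3.563 1.875
2 3 7.336 1.078
3 3 6.220 1.942
4 3 7.927 1.749
5 3 7.750 2.157
6 3 8.595 2.153

(exact arithmetic carried between steps; '≈' marks a value shown rounded to 6 d.p. or computed from one; I and e_prev carry over from the previous line; the table rounds u and y to 3 d.p., halves away from zero)
n=0: y=0, sp=3, e=sp−y=3; I=3, D=e−e_prev=3; u=5/4·3+3/4·3+1/2·3=7.5; next y=1/10·0+1/4·7.5=1.875
n=1: y=1.875, sp=3, e=sp−y=1.125; I=4.125, D=e−e_prev=-1.875; u=5/4·1.125+3/4·4.125+1/2·(-1.875)=3.5625; next y=1/10·1.875+1/4·3.5625=1.078125
n=2: y=1.078125, sp=3, e=sp−y=1.921875; I=6.046875, D=e−e_prev=0.796875; u=5/4·1.921875+3/4·6.046875+1/2·0.796875≈7.335938; next y=1/10·1.078125+1/4·7.335938≈1.941797
n=3: y≈1.941797, sp=3, e=sp−y≈1.058203; I≈7.105078, D=e−e_prev≈-0.863672; u=5/4·1.058203+3/4·7.105078+1/2·(-0.863672)≈6.219727; next y=1/10·1.941797+1/4·6.219727≈1.749111
n=4: y≈1.749111, sp=3, e=sp−y≈1.250889; I≈8.355967, D=e−e_prev≈0.192686; u=5/4·1.250889+3/4·8.355967+1/2·0.192686≈7.926929; next y=1/10·1.749111+1/4·7.926929≈2.156643
n=5: y≈2.156643, sp=3, e=sp−y≈0.843357; I≈9.199323, D=e−e_prev≈-0.407532; u=5/4·0.843357+3/4·9.199323+1/2·(-0.407532)≈7.749922; next y=1/10·2.156643+1/4·7.749922≈2.153145
n=6: y≈2.153145, sp=3, e=sp−y≈0.846855; I≈10.046179, D=e−e_prev≈0.003498; u=5/4·0.846855+3/4·10.046179+1/2·0.003498≈8.594952; next y=1/10·2.153145+1/4·8.594952≈2.364052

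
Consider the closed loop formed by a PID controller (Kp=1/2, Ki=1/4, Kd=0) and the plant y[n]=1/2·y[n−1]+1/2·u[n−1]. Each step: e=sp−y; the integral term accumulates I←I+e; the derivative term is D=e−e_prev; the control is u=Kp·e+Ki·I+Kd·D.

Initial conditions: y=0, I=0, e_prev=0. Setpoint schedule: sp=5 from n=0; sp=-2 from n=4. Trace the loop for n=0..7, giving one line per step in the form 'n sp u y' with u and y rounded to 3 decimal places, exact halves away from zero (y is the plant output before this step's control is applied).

0 5 3.750 0.000
1 5 3.594 1.875
2 5 3.730 2.734
3 5 3.923 3.232
4 -2 -1.144 3.578
5 -2 -0.768 1.217
6 -2 -0.828 0.225
7 -2 -0.989 -0.302

(exact arithmetic carried between steps; '≈' marks a value shown rounded to 6 d.p. or computed from one; I and e_prev carry over from the previous line; the table rounds u and y to 3 d.p., halves away from zero)
n=0: y=0, sp=5, e=sp−y=5; I=5, D=e−e_prev=5; u=1/2·5+1/4·5+0·5=3.75; next y=1/2·0+1/2·3.75=1.875
n=1: y=1.875, sp=5, e=sp−y=3.125; I=8.125, D=e−e_prev=-1.875; u=1/2·3.125+1/4·8.125+0·(-1.875)=3.59375; next y=1/2·1.875+1/2·3.59375=2.734375
n=2: y=2.734375, sp=5, e=sp−y=2.265625; I=10.390625, D=e−e_prev=-0.859375; u=1/2·2.265625+1/4·10.390625+0·(-0.859375)≈3.730469; next y=1/2·2.734375+1/2·3.730469≈3.232422
n=3: y≈3.232422, sp=5, e=sp−y≈1.767578; I≈12.158203, D=e−e_prev≈-0.498047; u=1/2·1.767578+1/4·12.158203+0·(-0.498047)≈3.923340; next y=1/2·3.232422+1/2·3.923340≈3.577881
n=4: y≈3.577881, sp=-2, e=sp−y≈-5.577881; I≈6.580322, D=e−e_prev≈-7.345459; u=1/2·(-5.577881)+1/4·6.580322+0·(-7.345459)≈-1.143860; next y=1/2·3.577881+1/2·(-1.143860)≈1.217010
n=5: y≈1.217010, sp=-2, e=sp−y≈-3.217010; I≈3.363312, D=e−e_prev≈2.360870; u=1/2·(-3.217010)+1/4·3.363312+0·2.360870≈-0.767677; next y=1/2·1.217010+1/2·(-0.767677)≈0.224667
n=6: y≈0.224667, sp=-2, e=sp−y≈-2.224667; I≈1.138645, D=e−e_prev≈0.992344; u=1/2·(-2.224667)+1/4·1.138645+0·0.992344≈-0.827672; next y=1/2·0.224667+1/2·(-0.827672)≈-0.301503
n=7: y≈-0.301503, sp=-2, e=sp−y≈-1.698497; I≈-0.559852, D=e−e_prev≈0.526169; u=1/2·(-1.698497)+1/4·(-0.559852)+0·0.526169≈-0.989212; next y=1/2·(-0.301503)+1/2·(-0.989212)≈-0.645357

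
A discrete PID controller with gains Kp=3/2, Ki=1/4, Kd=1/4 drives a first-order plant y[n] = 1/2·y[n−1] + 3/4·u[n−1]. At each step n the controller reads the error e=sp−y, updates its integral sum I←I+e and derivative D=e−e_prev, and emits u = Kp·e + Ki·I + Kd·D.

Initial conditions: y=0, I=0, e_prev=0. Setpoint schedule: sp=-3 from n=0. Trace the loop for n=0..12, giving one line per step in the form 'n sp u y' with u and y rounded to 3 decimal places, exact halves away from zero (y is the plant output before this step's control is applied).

(exact arithmetic carried between steps; '≈' marks a value shown rounded to 6 d.p. or computed from one; I and e_prev carry over from the previous line; the table rounds u and y to 3 d.p., halves away from zero)
n=0: y=0, sp=-3, e=sp−y=-3; I=-3, D=e−e_prev=-3; u=3/2·(-3)+1/4·(-3)+1/4·(-3)=-6; next y=1/2·0+3/4·(-6)=-4.5
n=1: y=-4.5, sp=-3, e=sp−y=1.5; I=-1.5, D=e−e_prev=4.5; u=3/2·1.5+1/4·(-1.5)+1/4·4.5=3; next y=1/2·(-4.5)+3/4·3=0
n=2: y=0, sp=-3, e=sp−y=-3; I=-4.5, D=e−e_prev=-4.5; u=3/2·(-3)+1/4·(-4.5)+1/4·(-4.5)=-6.75; next y=1/2·0+3/4·(-6.75)=-5.0625
n=3: y=-5.0625, sp=-3, e=sp−y=2.0625; I=-2.4375, D=e−e_prev=5.0625; u=3/2·2.0625+1/4·(-2.4375)+1/4·5.0625=3.75; next y=1/2·(-5.0625)+3/4·3.75=0.28125
n=4: y=0.28125, sp=-3, e=sp−y=-3.28125; I=-5.71875, D=e−e_prev=-5.34375; u=3/2·(-3.28125)+1/4·(-5.71875)+1/4·(-5.34375)=-7.6875; next y=1/2·0.28125+3/4·(-7.6875)=-5.625
n=5: y=-5.625, sp=-3, e=sp−y=2.625; I=-3.09375, D=e−e_prev=5.90625; u=3/2·2.625+1/4·(-3.09375)+1/4·5.90625=4.640625; next y=1/2·(-5.625)+3/4·4.640625≈0.667969
n=6: y≈0.667969, sp=-3, e=sp−y≈-3.667969; I≈-6.761719, D=e−e_prev≈-6.292969; u=3/2·(-3.667969)+1/4·(-6.761719)+1/4·(-6.292969)≈-8.765625; next y=1/2·0.667969+3/4·(-8.765625)≈-6.240234
n=7: y≈-6.240234, sp=-3, e=sp−y≈3.240234; I≈-3.521484, D=e−e_prev≈6.908203; u=3/2·3.240234+1/4·(-3.521484)+1/4·6.908203≈5.707031; next y=1/2·(-6.240234)+3/4·5.707031≈1.160156
n=8: y≈1.160156, sp=-3, e=sp−y≈-4.160156; I≈-7.681641, D=e−e_prev≈-7.400391; u=3/2·(-4.160156)+1/4·(-7.681641)+1/4·(-7.400391)≈-10.010742; next y=1/2·1.160156+3/4·(-10.010742)≈-6.927979
n=9: y≈-6.927979, sp=-3, e=sp−y≈3.927979; I≈-3.753662, D=e−e_prev≈8.088135; u=3/2·3.927979+1/4·(-3.753662)+1/4·8.088135≈6.975586; next y=1/2·(-6.927979)+3/4·6.975586≈1.767700
n=10: y≈1.767700, sp=-3, e=sp−y≈-4.767700; I≈-8.521362, D=e−e_prev≈-8.695679; u=3/2·(-4.767700)+1/4·(-8.521362)+1/4·(-8.695679)≈-11.455811; next y=1/2·1.767700+3/4·(-11.455811)≈-7.708008
n=11: y≈-7.708008, sp=-3, e=sp−y≈4.708008; I≈-3.813354, D=e−e_prev≈9.475708; u=3/2·4.708008+1/4·(-3.813354)+1/4·9.475708≈8.477600; next y=1/2·(-7.708008)+3/4·8.477600≈2.504196
n=12: y≈2.504196, sp=-3, e=sp−y≈-5.504196; I≈-9.317551, D=e−e_prev≈-10.212204; u=3/2·(-5.504196)+1/4·(-9.317551)+1/4·(-10.212204)≈-13.138733; next y=1/2·2.504196+3/4·(-13.138733)≈-8.601952

0 -3 -6.000 0.000
1 -3 3.000 -4.500
2 -3 -6.750 0.000
3 -3 3.750 -5.063
4 -3 -7.688 0.281
5 -3 4.641 -5.625
6 -3 -8.766 0.668
7 -3 5.707 -6.240
8 -3 -10.011 1.160
9 -3 6.976 -6.928
10 -3 -11.456 1.768
11 -3 8.478 -7.708
12 -3 -13.139 2.504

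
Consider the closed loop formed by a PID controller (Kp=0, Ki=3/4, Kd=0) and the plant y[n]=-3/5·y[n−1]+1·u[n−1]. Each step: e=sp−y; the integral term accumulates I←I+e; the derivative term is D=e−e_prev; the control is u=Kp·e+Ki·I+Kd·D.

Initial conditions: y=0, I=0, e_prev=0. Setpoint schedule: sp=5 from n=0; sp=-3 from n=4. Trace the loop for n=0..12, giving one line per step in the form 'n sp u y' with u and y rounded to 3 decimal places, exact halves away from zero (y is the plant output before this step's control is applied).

0 5 3.750 0.000
1 5 4.688 3.750
2 5 6.609 2.438
3 5 6.499 5.147
4 -3 1.691 3.411
5 -3 -0.292 -0.356
6 -3 -2.483 -0.079
7 -3 -2.906 -2.436
8 -3 -4.073 -1.445
9 -3 -3.918 -3.206
10 -3 -4.672 -1.995
11 -3 -4.316 -3.475
12 -3 -4.893 -2.231

(exact arithmetic carried between steps; '≈' marks a value shown rounded to 6 d.p. or computed from one; I and e_prev carry over from the previous line; the table rounds u and y to 3 d.p., halves away from zero)
n=0: y=0, sp=5, e=sp−y=5; I=5, D=e−e_prev=5; u=0·5+3/4·5+0·5=3.75; next y=-3/5·0+1·3.75=3.75
n=1: y=3.75, sp=5, e=sp−y=1.25; I=6.25, D=e−e_prev=-3.75; u=0·1.25+3/4·6.25+0·(-3.75)=4.6875; next y=-3/5·3.75+1·4.6875=2.4375
n=2: y=2.4375, sp=5, e=sp−y=2.5625; I=8.8125, D=e−e_prev=1.3125; u=0·2.5625+3/4·8.8125+0·1.3125=6.609375; next y=-3/5·2.4375+1·6.609375=5.146875
n=3: y=5.146875, sp=5, e=sp−y=-0.146875; I=8.665625, D=e−e_prev=-2.709375; u=0·(-0.146875)+3/4·8.665625+0·(-2.709375)≈6.499219; next y=-3/5·5.146875+1·6.499219≈3.411094
n=4: y≈3.411094, sp=-3, e=sp−y≈-6.411094; I≈2.254531, D=e−e_prev≈-6.264219; u=0·(-6.411094)+3/4·2.254531+0·(-6.264219)≈1.690898; next y=-3/5·3.411094+1·1.690898≈-0.355758
n=5: y≈-0.355758, sp=-3, e=sp−y≈-2.644242; I≈-0.389711, D=e−e_prev≈3.766852; u=0·(-2.644242)+3/4·(-0.389711)+0·3.766852≈-0.292283; next y=-3/5·(-0.355758)+1·(-0.292283)≈-0.078829
n=6: y≈-0.078829, sp=-3, e=sp−y≈-2.921171; I≈-3.310882, D=e−e_prev≈-0.276929; u=0·(-2.921171)+3/4·(-3.310882)+0·(-0.276929)≈-2.483162; next y=-3/5·(-0.078829)+1·(-2.483162)≈-2.435865
n=7: y≈-2.435865, sp=-3, e=sp−y≈-0.564135; I≈-3.875018, D=e−e_prev≈2.357036; u=0·(-0.564135)+3/4·(-3.875018)+0·2.357036≈-2.906263; next y=-3/5·(-2.435865)+1·(-2.906263)≈-1.444744
n=8: y≈-1.444744, sp=-3, e=sp−y≈-1.555256; I≈-5.430273, D=e−e_prev≈-0.991120; u=0·(-1.555256)+3/4·(-5.430273)+0·(-0.991120)≈-4.072705; next y=-3/5·(-1.444744)+1·(-4.072705)≈-3.205858
n=9: y≈-3.205858, sp=-3, e=sp−y≈0.205858; I≈-5.224415, D=e−e_prev≈1.761114; u=0·0.205858+3/4·(-5.224415)+0·1.761114≈-3.918311; next y=-3/5·(-3.205858)+1·(-3.918311)≈-1.994796
n=10: y≈-1.994796, sp=-3, e=sp−y≈-1.005204; I≈-6.229619, D=e−e_prev≈-1.211062; u=0·(-1.005204)+3/4·(-6.229619)+0·(-1.211062)≈-4.672214; next y=-3/5·(-1.994796)+1·(-4.672214)≈-3.475336
n=11: y≈-3.475336, sp=-3, e=sp−y≈0.475336; I≈-5.754282, D=e−e_prev≈1.480540; u=0·0.475336+3/4·(-5.754282)+0·1.480540≈-4.315712; next y=-3/5·(-3.475336)+1·(-4.315712)≈-2.230510
n=12: y≈-2.230510, sp=-3, e=sp−y≈-0.769490; I≈-6.523772, D=e−e_prev≈-1.244826; u=0·(-0.769490)+3/4·(-6.523772)+0·(-1.244826)≈-4.892829; next y=-3/5·(-2.230510)+1·(-4.892829)≈-3.554523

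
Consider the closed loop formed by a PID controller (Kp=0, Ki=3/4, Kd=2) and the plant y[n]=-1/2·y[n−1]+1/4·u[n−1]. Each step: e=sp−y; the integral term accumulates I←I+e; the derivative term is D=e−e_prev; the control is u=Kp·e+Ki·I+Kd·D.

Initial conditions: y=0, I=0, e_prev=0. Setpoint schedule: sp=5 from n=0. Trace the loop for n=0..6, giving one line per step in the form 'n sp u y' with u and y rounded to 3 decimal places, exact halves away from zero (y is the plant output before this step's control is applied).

0 5 13.750 0.000
1 5 -1.953 3.438
2 5 21.616 -2.207
3 5 -8.233 6.508
4 5 40.570 -5.312
5 5 -25.139 12.798
6 5 75.309 -12.684

(exact arithmetic carried between steps; '≈' marks a value shown rounded to 6 d.p. or computed from one; I and e_prev carry over from the previous line; the table rounds u and y to 3 d.p., halves away from zero)
n=0: y=0, sp=5, e=sp−y=5; I=5, D=e−e_prev=5; u=0·5+3/4·5+2·5=13.75; next y=-1/2·0+1/4·13.75=3.4375
n=1: y=3.4375, sp=5, e=sp−y=1.5625; I=6.5625, D=e−e_prev=-3.4375; u=0·1.5625+3/4·6.5625+2·(-3.4375)=-1.953125; next y=-1/2·3.4375+1/4·(-1.953125)≈-2.207031
n=2: y≈-2.207031, sp=5, e=sp−y≈7.207031; I≈13.769531, D=e−e_prev≈5.644531; u=0·7.207031+3/4·13.769531+2·5.644531≈21.616211; next y=-1/2·(-2.207031)+1/4·21.616211≈6.507568
n=3: y≈6.507568, sp=5, e=sp−y≈-1.507568; I≈12.261963, D=e−e_prev≈-8.714600; u=0·(-1.507568)+3/4·12.261963+2·(-8.714600)≈-8.232727; next y=-1/2·6.507568+1/4·(-8.232727)≈-5.311966
n=4: y≈-5.311966, sp=5, e=sp−y≈10.311966; I≈22.573929, D=e−e_prev≈11.819534; u=0·10.311966+3/4·22.573929+2·11.819534≈40.569515; next y=-1/2·(-5.311966)+1/4·40.569515≈12.798362
n=5: y≈12.798362, sp=5, e=sp−y≈-7.798362; I≈14.775567, D=e−e_prev≈-18.110328; u=0·(-7.798362)+3/4·14.775567+2·(-18.110328)≈-25.138980; next y=-1/2·12.798362+1/4·(-25.138980)≈-12.683926
n=6: y≈-12.683926, sp=5, e=sp−y≈17.683926; I≈32.459493, D=e−e_prev≈25.482288; u=0·17.683926+3/4·32.459493+2·25.482288≈75.309195; next y=-1/2·(-12.683926)+1/4·75.309195≈25.169262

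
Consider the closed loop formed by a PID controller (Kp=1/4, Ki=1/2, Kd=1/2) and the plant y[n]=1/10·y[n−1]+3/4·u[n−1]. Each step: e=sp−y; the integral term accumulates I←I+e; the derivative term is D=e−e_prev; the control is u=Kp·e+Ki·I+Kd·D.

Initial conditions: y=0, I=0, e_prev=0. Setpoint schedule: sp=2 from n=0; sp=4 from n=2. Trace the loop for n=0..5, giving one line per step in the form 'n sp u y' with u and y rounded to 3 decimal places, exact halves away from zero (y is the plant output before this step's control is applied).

(exact arithmetic carried between steps; '≈' marks a value shown rounded to 6 d.p. or computed from one; I and e_prev carry over from the previous line; the table rounds u and y to 3 d.p., halves away from zero)
n=0: y=0, sp=2, e=sp−y=2; I=2, D=e−e_prev=2; u=1/4·2+1/2·2+1/2·2=2.5; next y=1/10·0+3/4·2.5=1.875
n=1: y=1.875, sp=2, e=sp−y=0.125; I=2.125, D=e−e_prev=-1.875; u=1/4·0.125+1/2·2.125+1/2·(-1.875)=0.15625; next y=1/10·1.875+3/4·0.15625≈0.304688
n=2: y≈0.304688, sp=4, e=sp−y≈3.695313; I≈5.820313, D=e−e_prev≈3.570313; u=1/4·3.695313+1/2·5.820313+1/2·3.570313≈5.619141; next y=1/10·0.304688+3/4·5.619141≈4.244824
n=3: y≈4.244824, sp=4, e=sp−y≈-0.244824; I≈5.575488, D=e−e_prev≈-3.940137; u=1/4·(-0.244824)+1/2·5.575488+1/2·(-3.940137)≈0.756470; next y=1/10·4.244824+3/4·0.756470≈0.991835
n=4: y≈0.991835, sp=4, e=sp−y≈3.008165; I≈8.583654, D=e−e_prev≈3.252990; u=1/4·3.008165+1/2·8.583654+1/2·3.252990≈6.670363; next y=1/10·0.991835+3/4·6.670363≈5.101956
n=5: y≈5.101956, sp=4, e=sp−y≈-1.101956; I≈7.481698, D=e−e_prev≈-4.110121; u=1/4·(-1.101956)+1/2·7.481698+1/2·(-4.110121)≈1.410300; next y=1/10·5.101956+3/4·1.410300≈1.567920

0 2 2.500 0.000
1 2 0.156 1.875
2 4 5.619 0.305
3 4 0.756 4.245
4 4 6.670 0.992
5 4 1.410 5.102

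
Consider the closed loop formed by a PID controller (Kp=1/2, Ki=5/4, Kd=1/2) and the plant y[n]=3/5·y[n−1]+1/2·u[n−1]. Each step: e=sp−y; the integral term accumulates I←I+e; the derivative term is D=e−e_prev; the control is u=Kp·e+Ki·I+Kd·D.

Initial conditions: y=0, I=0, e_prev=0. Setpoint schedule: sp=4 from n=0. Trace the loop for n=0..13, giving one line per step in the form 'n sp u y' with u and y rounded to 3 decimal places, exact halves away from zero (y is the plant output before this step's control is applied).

(exact arithmetic carried between steps; '≈' marks a value shown rounded to 6 d.p. or computed from one; I and e_prev carry over from the previous line; the table rounds u and y to 3 d.p., halves away from zero)
n=0: y=0, sp=4, e=sp−y=4; I=4, D=e−e_prev=4; u=1/2·4+5/4·4+1/2·4=9; next y=3/5·0+1/2·9=4.5
n=1: y=4.5, sp=4, e=sp−y=-0.5; I=3.5, D=e−e_prev=-4.5; u=1/2·(-0.5)+5/4·3.5+1/2·(-4.5)=1.875; next y=3/5·4.5+1/2·1.875=3.6375
n=2: y=3.6375, sp=4, e=sp−y=0.3625; I=3.8625, D=e−e_prev=0.8625; u=1/2·0.3625+5/4·3.8625+1/2·0.8625=5.440625; next y=3/5·3.6375+1/2·5.440625≈4.902813
n=3: y≈4.902813, sp=4, e=sp−y≈-0.902813; I≈2.959688, D=e−e_prev≈-1.265313; u=1/2·(-0.902813)+5/4·2.959688+1/2·(-1.265313)≈2.615547; next y=3/5·4.902813+1/2·2.615547≈4.249461
n=4: y≈4.249461, sp=4, e=sp−y≈-0.249461; I≈2.710227, D=e−e_prev≈0.653352; u=1/2·(-0.249461)+5/4·2.710227+1/2·0.653352≈3.589729; next y=3/5·4.249461+1/2·3.589729≈4.344541
n=5: y≈4.344541, sp=4, e=sp−y≈-0.344541; I≈2.365686, D=e−e_prev≈-0.095080; u=1/2·(-0.344541)+5/4·2.365686+1/2·(-0.095080)≈2.737297; next y=3/5·4.344541+1/2·2.737297≈3.975373
n=6: y≈3.975373, sp=4, e=sp−y≈0.024627; I≈2.390313, D=e−e_prev≈0.369168; u=1/2·0.024627+5/4·2.390313+1/2·0.369168≈3.184789; next y=3/5·3.975373+1/2·3.184789≈3.977618
n=7: y≈3.977618, sp=4, e=sp−y≈0.022382; I≈2.412695, D=e−e_prev≈-0.002245; u=1/2·0.022382+5/4·2.412695+1/2·(-0.002245)≈3.025937; next y=3/5·3.977618+1/2·3.025937≈3.899539
n=8: y≈3.899539, sp=4, e=sp−y≈0.100461; I≈2.513156, D=e−e_prev≈0.078079; u=1/2·0.100461+5/4·2.513156+1/2·0.078079≈3.230714; next y=3/5·3.899539+1/2·3.230714≈3.955081
n=9: y≈3.955081, sp=4, e=sp−y≈0.044919; I≈2.558075, D=e−e_prev≈-0.055541; u=1/2·0.044919+5/4·2.558075+1/2·(-0.055541)≈3.192283; next y=3/5·3.955081+1/2·3.192283≈3.969190
n=10: y≈3.969190, sp=4, e=sp−y≈0.030810; I≈2.588885, D=e−e_prev≈-0.014109; u=1/2·0.030810+5/4·2.588885+1/2·(-0.014109)≈3.244457; next y=3/5·3.969190+1/2·3.244457≈4.003742
n=11: y≈4.003742, sp=4, e=sp−y≈-0.003742; I≈2.585143, D=e−e_prev≈-0.034553; u=1/2·(-0.003742)+5/4·2.585143+1/2·(-0.034553)≈3.212281; next y=3/5·4.003742+1/2·3.212281≈4.008386
n=12: y≈4.008386, sp=4, e=sp−y≈-0.008386; I≈2.576757, D=e−e_prev≈-0.004644; u=1/2·(-0.008386)+5/4·2.576757+1/2·(-0.004644)≈3.214431; next y=3/5·4.008386+1/2·3.214431≈4.012247
n=13: y≈4.012247, sp=4, e=sp−y≈-0.012247; I≈2.564510, D=e−e_prev≈-0.003861; u=1/2·(-0.012247)+5/4·2.564510+1/2·(-0.003861)≈3.197583; next y=3/5·4.012247+1/2·3.197583≈4.006140

0 4 9.000 0.000
1 4 1.875 4.500
2 4 5.441 3.638
3 4 2.616 4.903
4 4 3.590 4.249
5 4 2.737 4.345
6 4 3.185 3.975
7 4 3.026 3.978
8 4 3.231 3.900
9 4 3.192 3.955
10 4 3.244 3.969
11 4 3.212 4.004
12 4 3.214 4.008
13 4 3.198 4.012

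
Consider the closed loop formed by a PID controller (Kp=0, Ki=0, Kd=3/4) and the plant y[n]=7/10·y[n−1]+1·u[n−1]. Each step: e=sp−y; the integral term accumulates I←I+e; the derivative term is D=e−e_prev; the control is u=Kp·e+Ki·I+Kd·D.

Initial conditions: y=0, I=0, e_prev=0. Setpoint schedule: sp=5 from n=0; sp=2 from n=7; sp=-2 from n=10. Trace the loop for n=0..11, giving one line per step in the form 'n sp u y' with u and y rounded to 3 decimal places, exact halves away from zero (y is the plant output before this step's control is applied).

(exact arithmetic carried between steps; '≈' marks a value shown rounded to 6 d.p. or computed from one; I and e_prev carry over from the previous line; the table rounds u and y to 3 d.p., halves away from zero)
n=0: y=0, sp=5, e=sp−y=5; I=5, D=e−e_prev=5; u=0·5+0·5+3/4·5=3.75; next y=7/10·0+1·3.75=3.75
n=1: y=3.75, sp=5, e=sp−y=1.25; I=6.25, D=e−e_prev=-3.75; u=0·1.25+0·6.25+3/4·(-3.75)=-2.8125; next y=7/10·3.75+1·(-2.8125)=-0.1875
n=2: y=-0.1875, sp=5, e=sp−y=5.1875; I=11.4375, D=e−e_prev=3.9375; u=0·5.1875+0·11.4375+3/4·3.9375=2.953125; next y=7/10·(-0.1875)+1·2.953125=2.821875
n=3: y=2.821875, sp=5, e=sp−y=2.178125; I=13.615625, D=e−e_prev=-3.009375; u=0·2.178125+0·13.615625+3/4·(-3.009375)≈-2.257031; next y=7/10·2.821875+1·(-2.257031)≈-0.281719
n=4: y≈-0.281719, sp=5, e=sp−y≈5.281719; I≈18.897344, D=e−e_prev≈3.103594; u=0·5.281719+0·18.897344+3/4·3.103594≈2.327695; next y=7/10·(-0.281719)+1·2.327695≈2.130492
n=5: y≈2.130492, sp=5, e=sp−y≈2.869508; I≈21.766852, D=e−e_prev≈-2.412211; u=0·2.869508+0·21.766852+3/4·(-2.412211)≈-1.809158; next y=7/10·2.130492+1·(-1.809158)≈-0.317814
n=6: y≈-0.317814, sp=5, e=sp−y≈5.317814; I≈27.084665, D=e−e_prev≈2.448306; u=0·5.317814+0·27.084665+3/4·2.448306≈1.836229; next y=7/10·(-0.317814)+1·1.836229≈1.613760
n=7: y≈1.613760, sp=2, e=sp−y≈0.386240; I≈27.470905, D=e−e_prev≈-4.931573; u=0·0.386240+0·27.470905+3/4·(-4.931573)≈-3.698680; next y=7/10·1.613760+1·(-3.698680)≈-2.569048
n=8: y≈-2.569048, sp=2, e=sp−y≈4.569048; I≈32.039954, D=e−e_prev≈4.182808; u=0·4.569048+0·32.039954+3/4·4.182808≈3.137106; next y=7/10·(-2.569048)+1·3.137106≈1.338772
n=9: y≈1.338772, sp=2, e=sp−y≈0.661228; I≈32.701181, D=e−e_prev≈-3.907821; u=0·0.661228+0·32.701181+3/4·(-3.907821)≈-2.930865; next y=7/10·1.338772+1·(-2.930865)≈-1.993725
n=10: y≈-1.993725, sp=-2, e=sp−y≈-0.006275; I≈32.694906, D=e−e_prev≈-0.667503; u=0·(-0.006275)+0·32.694906+3/4·(-0.667503)≈-0.500627; next y=7/10·(-1.993725)+1·(-0.500627)≈-1.896235
n=11: y≈-1.896235, sp=-2, e=sp−y≈-0.103765; I≈32.591141, D=e−e_prev≈-0.097490; u=0·(-0.103765)+0·32.591141+3/4·(-0.097490)≈-0.073118; next y=7/10·(-1.896235)+1·(-0.073118)≈-1.400482

0 5 3.750 0.000
1 5 -2.813 3.750
2 5 2.953 -0.188
3 5 -2.257 2.822
4 5 2.328 -0.282
5 5 -1.809 2.130
6 5 1.836 -0.318
7 2 -3.699 1.614
8 2 3.137 -2.569
9 2 -2.931 1.339
10 -2 -0.501 -1.994
11 -2 -0.073 -1.896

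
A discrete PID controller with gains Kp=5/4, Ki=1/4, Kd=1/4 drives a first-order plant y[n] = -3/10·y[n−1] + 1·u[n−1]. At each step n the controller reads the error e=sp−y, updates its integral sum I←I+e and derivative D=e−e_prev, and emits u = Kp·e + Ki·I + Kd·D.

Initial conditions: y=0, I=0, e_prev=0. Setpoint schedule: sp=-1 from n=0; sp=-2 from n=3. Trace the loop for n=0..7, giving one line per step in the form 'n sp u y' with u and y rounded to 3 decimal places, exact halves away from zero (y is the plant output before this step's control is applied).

0 -1 -1.750 0.000
1 -1 1.313 -1.750
2 -1 -5.216 1.838
3 -2 6.530 -5.767
4 -2 -18.726 8.260
5 -2 33.777 -21.204
6 -2 -76.137 40.138
7 -2 153.218 -88.178

(exact arithmetic carried between steps; '≈' marks a value shown rounded to 6 d.p. or computed from one; I and e_prev carry over from the previous line; the table rounds u and y to 3 d.p., halves away from zero)
n=0: y=0, sp=-1, e=sp−y=-1; I=-1, D=e−e_prev=-1; u=5/4·(-1)+1/4·(-1)+1/4·(-1)=-1.75; next y=-3/10·0+1·(-1.75)=-1.75
n=1: y=-1.75, sp=-1, e=sp−y=0.75; I=-0.25, D=e−e_prev=1.75; u=5/4·0.75+1/4·(-0.25)+1/4·1.75=1.3125; next y=-3/10·(-1.75)+1·1.3125=1.8375
n=2: y=1.8375, sp=-1, e=sp−y=-2.8375; I=-3.0875, D=e−e_prev=-3.5875; u=5/4·(-2.8375)+1/4·(-3.0875)+1/4·(-3.5875)=-5.215625; next y=-3/10·1.8375+1·(-5.215625)=-5.766875
n=3: y=-5.766875, sp=-2, e=sp−y=3.766875; I=0.679375, D=e−e_prev=6.604375; u=5/4·3.766875+1/4·0.679375+1/4·6.604375≈6.529531; next y=-3/10·(-5.766875)+1·6.529531≈8.259594
n=4: y≈8.259594, sp=-2, e=sp−y≈-10.259594; I≈-9.580219, D=e−e_prev≈-14.026469; u=5/4·(-10.259594)+1/4·(-9.580219)+1/4·(-14.026469)≈-18.726164; next y=-3/10·8.259594+1·(-18.726164)≈-21.204042
n=5: y≈-21.204042, sp=-2, e=sp−y≈19.204042; I≈9.623823, D=e−e_prev≈29.463636; u=5/4·19.204042+1/4·9.623823+1/4·29.463636≈33.776918; next y=-3/10·(-21.204042)+1·33.776918≈40.138130
n=6: y≈40.138130, sp=-2, e=sp−y≈-42.138130; I≈-32.514307, D=e−e_prev≈-61.342172; u=5/4·(-42.138130)+1/4·(-32.514307)+1/4·(-61.342172)≈-76.136783; next y=-3/10·40.138130+1·(-76.136783)≈-88.178222
n=7: y≈-88.178222, sp=-2, e=sp−y≈86.178222; I≈53.663915, D=e−e_prev≈128.316352; u=5/4·86.178222+1/4·53.663915+1/4·128.316352≈153.217844; next y=-3/10·(-88.178222)+1·153.217844≈179.671310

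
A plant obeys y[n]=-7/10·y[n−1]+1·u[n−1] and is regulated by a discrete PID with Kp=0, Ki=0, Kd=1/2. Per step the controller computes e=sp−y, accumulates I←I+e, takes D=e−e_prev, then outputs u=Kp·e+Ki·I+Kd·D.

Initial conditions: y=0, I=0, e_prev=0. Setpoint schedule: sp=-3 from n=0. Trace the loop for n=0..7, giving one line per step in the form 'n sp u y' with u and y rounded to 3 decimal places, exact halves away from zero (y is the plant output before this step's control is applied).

0 -3 -1.500 0.000
1 -3 0.750 -1.500
2 -3 -1.650 1.800
3 -3 2.355 -2.910
4 -3 -3.651 4.392
5 -3 5.559 -6.725
6 -3 -8.496 10.266
7 -3 12.974 -15.682

(exact arithmetic carried between steps; '≈' marks a value shown rounded to 6 d.p. or computed from one; I and e_prev carry over from the previous line; the table rounds u and y to 3 d.p., halves away from zero)
n=0: y=0, sp=-3, e=sp−y=-3; I=-3, D=e−e_prev=-3; u=0·(-3)+0·(-3)+1/2·(-3)=-1.5; next y=-7/10·0+1·(-1.5)=-1.5
n=1: y=-1.5, sp=-3, e=sp−y=-1.5; I=-4.5, D=e−e_prev=1.5; u=0·(-1.5)+0·(-4.5)+1/2·1.5=0.75; next y=-7/10·(-1.5)+1·0.75=1.8
n=2: y=1.8, sp=-3, e=sp−y=-4.8; I=-9.3, D=e−e_prev=-3.3; u=0·(-4.8)+0·(-9.3)+1/2·(-3.3)=-1.65; next y=-7/10·1.8+1·(-1.65)=-2.91
n=3: y=-2.91, sp=-3, e=sp−y=-0.09; I=-9.39, D=e−e_prev=4.71; u=0·(-0.09)+0·(-9.39)+1/2·4.71=2.355; next y=-7/10·(-2.91)+1·2.355=4.392
n=4: y=4.392, sp=-3, e=sp−y=-7.392; I=-16.782, D=e−e_prev=-7.302; u=0·(-7.392)+0·(-16.782)+1/2·(-7.302)=-3.651; next y=-7/10·4.392+1·(-3.651)=-6.7254
n=5: y=-6.7254, sp=-3, e=sp−y=3.7254; I=-13.0566, D=e−e_prev=11.1174; u=0·3.7254+0·(-13.0566)+1/2·11.1174=5.5587; next y=-7/10·(-6.7254)+1·5.5587=10.26648
n=6: y=10.26648, sp=-3, e=sp−y=-13.26648; I=-26.32308, D=e−e_prev=-16.99188; u=0·(-13.26648)+0·(-26.32308)+1/2·(-16.99188)=-8.49594; next y=-7/10·10.26648+1·(-8.49594)=-15.682476
n=7: y=-15.682476, sp=-3, e=sp−y=12.682476; I=-13.640604, D=e−e_prev=25.948956; u=0·12.682476+0·(-13.640604)+1/2·25.948956=12.974478; next y=-7/10·(-15.682476)+1·12.974478≈23.952211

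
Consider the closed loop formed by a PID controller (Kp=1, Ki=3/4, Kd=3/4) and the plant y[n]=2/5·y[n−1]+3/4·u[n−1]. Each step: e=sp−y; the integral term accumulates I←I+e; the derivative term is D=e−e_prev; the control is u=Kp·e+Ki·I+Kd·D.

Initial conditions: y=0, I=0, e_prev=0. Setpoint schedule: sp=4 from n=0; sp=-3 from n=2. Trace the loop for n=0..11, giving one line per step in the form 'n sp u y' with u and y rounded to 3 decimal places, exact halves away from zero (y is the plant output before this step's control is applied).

(exact arithmetic carried between steps; '≈' marks a value shown rounded to 6 d.p. or computed from one; I and e_prev carry over from the previous line; the table rounds u and y to 3 d.p., halves away from zero)
n=0: y=0, sp=4, e=sp−y=4; I=4, D=e−e_prev=4; u=1·4+3/4·4+3/4·4=10; next y=2/5·0+3/4·10=7.5
n=1: y=7.5, sp=4, e=sp−y=-3.5; I=0.5, D=e−e_prev=-7.5; u=1·(-3.5)+3/4·0.5+3/4·(-7.5)=-8.75; next y=2/5·7.5+3/4·(-8.75)=-3.5625
n=2: y=-3.5625, sp=-3, e=sp−y=0.5625; I=1.0625, D=e−e_prev=4.0625; u=1·0.5625+3/4·1.0625+3/4·4.0625=4.40625; next y=2/5·(-3.5625)+3/4·4.40625≈1.879688
n=3: y≈1.879688, sp=-3, e=sp−y≈-4.879688; I≈-3.817188, D=e−e_prev≈-5.442188; u=1·(-4.879688)+3/4·(-3.817188)+3/4·(-5.442188)≈-11.824219; next y=2/5·1.879688+3/4·(-11.824219)≈-8.116289
n=4: y≈-8.116289, sp=-3, e=sp−y≈5.116289; I≈1.299102, D=e−e_prev≈9.995977; u=1·5.116289+3/4·1.299102+3/4·9.995977≈13.587598; next y=2/5·(-8.116289)+3/4·13.587598≈6.944183
n=5: y≈6.944183, sp=-3, e=sp−y≈-9.944183; I≈-8.645081, D=e−e_prev≈-15.060472; u=1·(-9.944183)+3/4·(-8.645081)+3/4·(-15.060472)≈-27.723347; next y=2/5·6.944183+3/4·(-27.723347)≈-18.014837
n=6: y≈-18.014837, sp=-3, e=sp−y≈15.014837; I≈6.369756, D=e−e_prev≈24.959020; u=1·15.014837+3/4·6.369756+3/4·24.959020≈38.511419; next y=2/5·(-18.014837)+3/4·38.511419≈21.677630
n=7: y≈21.677630, sp=-3, e=sp−y≈-24.677630; I≈-18.307873, D=e−e_prev≈-39.692467; u=1·(-24.677630)+3/4·(-18.307873)+3/4·(-39.692467)≈-68.177885; next y=2/5·21.677630+3/4·(-68.177885)≈-42.462362
n=8: y≈-42.462362, sp=-3, e=sp−y≈39.462362; I≈21.154488, D=e−e_prev≈64.139992; u=1·39.462362+3/4·21.154488+3/4·64.139992≈103.433222; next y=2/5·(-42.462362)+3/4·103.433222≈60.589972
n=9: y≈60.589972, sp=-3, e=sp−y≈-63.589972; I≈-42.435483, D=e−e_prev≈-103.052334; u=1·(-63.589972)+3/4·(-42.435483)+3/4·(-103.052334)≈-172.705834; next y=2/5·60.589972+3/4·(-172.705834)≈-105.293387
n=10: y≈-105.293387, sp=-3, e=sp−y≈102.293387; I≈59.857904, D=e−e_prev≈165.883359; u=1·102.293387+3/4·59.857904+3/4·165.883359≈271.599334; next y=2/5·(-105.293387)+3/4·271.599334≈161.582146
n=11: y≈161.582146, sp=-3, e=sp−y≈-164.582146; I≈-104.724242, D=e−e_prev≈-266.875533; u=1·(-164.582146)+3/4·(-104.724242)+3/4·(-266.875533)≈-443.281976; next y=2/5·161.582146+3/4·(-443.281976)≈-267.828624

0 4 10.000 0.000
1 4 -8.750 7.500
2 -3 4.406 -3.563
3 -3 -11.824 1.880
4 -3 13.588 -8.116
5 -3 -27.723 6.944
6 -3 38.511 -18.015
7 -3 -68.178 21.678
8 -3 103.433 -42.462
9 -3 -172.706 60.590
10 -3 271.599 -105.293
11 -3 -443.282 161.582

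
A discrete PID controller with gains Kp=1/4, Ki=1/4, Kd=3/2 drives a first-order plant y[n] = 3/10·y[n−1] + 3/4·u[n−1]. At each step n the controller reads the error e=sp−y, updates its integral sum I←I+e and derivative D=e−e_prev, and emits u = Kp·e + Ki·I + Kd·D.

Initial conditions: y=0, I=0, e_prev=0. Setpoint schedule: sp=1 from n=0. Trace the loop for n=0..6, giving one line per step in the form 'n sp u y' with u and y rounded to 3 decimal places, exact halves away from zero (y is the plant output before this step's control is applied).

0 1 2.000 0.000
1 1 -2.250 1.500
2 1 5.350 -1.238
3 1 -7.954 3.641
4 1 15.733 -4.873
5 1 -25.993 10.338
6 1 47.951 -16.393

(exact arithmetic carried between steps; '≈' marks a value shown rounded to 6 d.p. or computed from one; I and e_prev carry over from the previous line; the table rounds u and y to 3 d.p., halves away from zero)
n=0: y=0, sp=1, e=sp−y=1; I=1, D=e−e_prev=1; u=1/4·1+1/4·1+3/2·1=2; next y=3/10·0+3/4·2=1.5
n=1: y=1.5, sp=1, e=sp−y=-0.5; I=0.5, D=e−e_prev=-1.5; u=1/4·(-0.5)+1/4·0.5+3/2·(-1.5)=-2.25; next y=3/10·1.5+3/4·(-2.25)=-1.2375
n=2: y=-1.2375, sp=1, e=sp−y=2.2375; I=2.7375, D=e−e_prev=2.7375; u=1/4·2.2375+1/4·2.7375+3/2·2.7375=5.35; next y=3/10·(-1.2375)+3/4·5.35=3.64125
n=3: y=3.64125, sp=1, e=sp−y=-2.64125; I=0.09625, D=e−e_prev=-4.87875; u=1/4·(-2.64125)+1/4·0.09625+3/2·(-4.87875)=-7.954375; next y=3/10·3.64125+3/4·(-7.954375)≈-4.873406
n=4: y≈-4.873406, sp=1, e=sp−y≈5.873406; I≈5.969656, D=e−e_prev≈8.514656; u=1/4·5.873406+1/4·5.969656+3/2·8.514656≈15.73275; next y=3/10·(-4.873406)+3/4·15.73275≈10.337541
n=5: y≈10.337541, sp=1, e=sp−y≈-9.337541; I≈-3.367884, D=e−e_prev≈-15.210947; u=1/4·(-9.337541)+1/4·(-3.367884)+3/2·(-15.210947)≈-25.992777; next y=3/10·10.337541+3/4·(-25.992777)≈-16.393320
n=6: y≈-16.393320, sp=1, e=sp−y≈17.393320; I≈14.025436, D=e−e_prev≈26.730861; u=1/4·17.393320+1/4·14.025436+3/2·26.730861≈47.950980; next y=3/10·(-16.393320)+3/4·47.950980≈31.045239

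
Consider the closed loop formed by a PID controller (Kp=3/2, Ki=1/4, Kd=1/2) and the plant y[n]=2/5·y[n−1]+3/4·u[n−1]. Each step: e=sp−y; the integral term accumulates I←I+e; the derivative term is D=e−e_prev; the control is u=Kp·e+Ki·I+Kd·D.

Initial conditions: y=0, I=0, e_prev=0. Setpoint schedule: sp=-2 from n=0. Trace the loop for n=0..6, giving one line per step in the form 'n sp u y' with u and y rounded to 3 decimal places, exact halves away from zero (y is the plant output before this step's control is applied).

0 -2 -4.500 0.000
1 -2 3.594 -3.375
2 -2 -8.371 1.345
3 -2 9.095 -5.740
4 -2 -16.609 4.525
5 -2 21.029 -10.647
6 -2 -34.255 11.513

(exact arithmetic carried between steps; '≈' marks a value shown rounded to 6 d.p. or computed from one; I and e_prev carry over from the previous line; the table rounds u and y to 3 d.p., halves away from zero)
n=0: y=0, sp=-2, e=sp−y=-2; I=-2, D=e−e_prev=-2; u=3/2·(-2)+1/4·(-2)+1/2·(-2)=-4.5; next y=2/5·0+3/4·(-4.5)=-3.375
n=1: y=-3.375, sp=-2, e=sp−y=1.375; I=-0.625, D=e−e_prev=3.375; u=3/2·1.375+1/4·(-0.625)+1/2·3.375=3.59375; next y=2/5·(-3.375)+3/4·3.59375≈1.345313
n=2: y≈1.345313, sp=-2, e=sp−y≈-3.345313; I≈-3.970313, D=e−e_prev≈-4.720313; u=3/2·(-3.345313)+1/4·(-3.970313)+1/2·(-4.720313)≈-8.370703; next y=2/5·1.345313+3/4·(-8.370703)≈-5.739902
n=3: y≈-5.739902, sp=-2, e=sp−y≈3.739902; I≈-0.230410, D=e−e_prev≈7.085215; u=3/2·3.739902+1/4·(-0.230410)+1/2·7.085215≈9.094858; next y=2/5·(-5.739902)+3/4·9.094858≈4.525183
n=4: y≈4.525183, sp=-2, e=sp−y≈-6.525183; I≈-6.755593, D=e−e_prev≈-10.265085; u=3/2·(-6.525183)+1/4·(-6.755593)+1/2·(-10.265085)≈-16.609215; next y=2/5·4.525183+3/4·(-16.609215)≈-10.646838
n=5: y≈-10.646838, sp=-2, e=sp−y≈8.646838; I≈1.891245, D=e−e_prev≈15.172021; u=3/2·8.646838+1/4·1.891245+1/2·15.172021≈21.029079; next y=2/5·(-10.646838)+3/4·21.029079≈11.513074
n=6: y≈11.513074, sp=-2, e=sp−y≈-13.513074; I≈-11.621829, D=e−e_prev≈-22.159912; u=3/2·(-13.513074)+1/4·(-11.621829)+1/2·(-22.159912)≈-34.255025; next y=2/5·11.513074+3/4·(-34.255025)≈-21.086039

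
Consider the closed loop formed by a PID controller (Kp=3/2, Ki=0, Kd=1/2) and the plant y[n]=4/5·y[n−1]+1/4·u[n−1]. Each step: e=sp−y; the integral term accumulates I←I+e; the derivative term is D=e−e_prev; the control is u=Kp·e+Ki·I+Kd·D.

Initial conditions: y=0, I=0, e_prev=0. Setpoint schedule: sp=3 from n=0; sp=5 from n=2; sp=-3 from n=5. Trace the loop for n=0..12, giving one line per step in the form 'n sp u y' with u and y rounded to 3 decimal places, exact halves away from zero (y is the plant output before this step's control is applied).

0 3 6.000 0.000
1 3 1.500 1.500
2 5 6.100 1.575
3 5 2.718 2.785
4 5 3.078 2.907
5 -3 -13.237 3.095
6 -3 -1.286 -0.833
7 -3 -2.941 -0.988
8 -3 -1.943 -1.526
9 -3 -1.850 -1.706
10 -3 -1.698 -1.828
11 -3 -1.641 -1.887
12 -3 -1.604 -1.919

(exact arithmetic carried between steps; '≈' marks a value shown rounded to 6 d.p. or computed from one; I and e_prev carry over from the previous line; the table rounds u and y to 3 d.p., halves away from zero)
n=0: y=0, sp=3, e=sp−y=3; I=3, D=e−e_prev=3; u=3/2·3+0·3+1/2·3=6; next y=4/5·0+1/4·6=1.5
n=1: y=1.5, sp=3, e=sp−y=1.5; I=4.5, D=e−e_prev=-1.5; u=3/2·1.5+0·4.5+1/2·(-1.5)=1.5; next y=4/5·1.5+1/4·1.5=1.575
n=2: y=1.575, sp=5, e=sp−y=3.425; I=7.925, D=e−e_prev=1.925; u=3/2·3.425+0·7.925+1/2·1.925=6.1; next y=4/5·1.575+1/4·6.1=2.785
n=3: y=2.785, sp=5, e=sp−y=2.215; I=10.14, D=e−e_prev=-1.21; u=3/2·2.215+0·10.14+1/2·(-1.21)=2.7175; next y=4/5·2.785+1/4·2.7175=2.907375
n=4: y=2.907375, sp=5, e=sp−y=2.092625; I=12.232625, D=e−e_prev=-0.122375; u=3/2·2.092625+0·12.232625+1/2·(-0.122375)=3.07775; next y=4/5·2.907375+1/4·3.07775≈3.095338
n=5: y≈3.095338, sp=-3, e=sp−y≈-6.095338; I≈6.137288, D=e−e_prev≈-8.187963; u=3/2·(-6.095338)+0·6.137288+1/2·(-8.187963)≈-13.236988; next y=4/5·3.095338+1/4·(-13.236988)≈-0.832977
n=6: y≈-0.832977, sp=-3, e=sp−y≈-2.167023; I≈3.970264, D=e−e_prev≈3.928314; u=3/2·(-2.167023)+0·3.970264+1/2·3.928314≈-1.286378; next y=4/5·(-0.832977)+1/4·(-1.286378)≈-0.987976
n=7: y≈-0.987976, sp=-3, e=sp−y≈-2.012024; I≈1.958240, D=e−e_prev≈0.154999; u=3/2·(-2.012024)+0·1.958240+1/2·0.154999≈-2.940537; next y=4/5·(-0.987976)+1/4·(-2.940537)≈-1.525515
n=8: y≈-1.525515, sp=-3, e=sp−y≈-1.474485; I≈0.483755, D=e−e_prev≈0.537539; u=3/2·(-1.474485)+0·0.483755+1/2·0.537539≈-1.942958; next y=4/5·(-1.525515)+1/4·(-1.942958)≈-1.706151
n=9: y≈-1.706151, sp=-3, e=sp−y≈-1.293849; I≈-0.810093, D=e−e_prev≈0.180637; u=3/2·(-1.293849)+0·(-0.810093)+1/2·0.180637≈-1.850455; next y=4/5·(-1.706151)+1/4·(-1.850455)≈-1.827535
n=10: y≈-1.827535, sp=-3, e=sp−y≈-1.172465; I≈-1.982559, D=e−e_prev≈0.121383; u=3/2·(-1.172465)+0·(-1.982559)+1/2·0.121383≈-1.698006; next y=4/5·(-1.827535)+1/4·(-1.698006)≈-1.886529
n=11: y≈-1.886529, sp=-3, e=sp−y≈-1.113471; I≈-3.096029, D=e−e_prev≈0.058995; u=3/2·(-1.113471)+0·(-3.096029)+1/2·0.058995≈-1.640709; next y=4/5·(-1.886529)+1/4·(-1.640709)≈-1.919401
n=12: y≈-1.919401, sp=-3, e=sp−y≈-1.080599; I≈-4.176629, D=e−e_prev≈0.032871; u=3/2·(-1.080599)+0·(-4.176629)+1/2·0.032871≈-1.604463; next y=4/5·(-1.919401)+1/4·(-1.604463)≈-1.936636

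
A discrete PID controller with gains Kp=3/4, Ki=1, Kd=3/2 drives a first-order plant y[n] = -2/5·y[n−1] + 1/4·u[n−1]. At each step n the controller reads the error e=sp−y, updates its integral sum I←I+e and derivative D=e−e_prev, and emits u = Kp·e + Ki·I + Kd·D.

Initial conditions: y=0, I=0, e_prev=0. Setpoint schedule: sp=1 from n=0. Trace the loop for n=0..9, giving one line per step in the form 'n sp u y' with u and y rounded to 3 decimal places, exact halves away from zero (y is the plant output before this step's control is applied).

(exact arithmetic carried between steps; '≈' marks a value shown rounded to 6 d.p. or computed from one; I and e_prev carry over from the previous line; the table rounds u and y to 3 d.p., halves away from zero)
n=0: y=0, sp=1, e=sp−y=1; I=1, D=e−e_prev=1; u=3/4·1+1·1+3/2·1=3.25; next y=-2/5·0+1/4·3.25=0.8125
n=1: y=0.8125, sp=1, e=sp−y=0.1875; I=1.1875, D=e−e_prev=-0.8125; u=3/4·0.1875+1·1.1875+3/2·(-0.8125)=0.109375; next y=-2/5·0.8125+1/4·0.109375≈-0.297656
n=2: y≈-0.297656, sp=1, e=sp−y≈1.297656; I≈2.485156, D=e−e_prev≈1.110156; u=3/4·1.297656+1·2.485156+3/2·1.110156≈5.123633; next y=-2/5·(-0.297656)+1/4·5.123633≈1.399971
n=3: y≈1.399971, sp=1, e=sp−y≈-0.399971; I≈2.085186, D=e−e_prev≈-1.697627; u=3/4·(-0.399971)+1·2.085186+3/2·(-1.697627)≈-0.761233; next y=-2/5·1.399971+1/4·(-0.761233)≈-0.750297
n=4: y≈-0.750297, sp=1, e=sp−y≈1.750297; I≈3.835482, D=e−e_prev≈2.150267; u=3/4·1.750297+1·3.835482+3/2·2.150267≈8.373605; next y=-2/5·(-0.750297)+1/4·8.373605≈2.393520
n=5: y≈2.393520, sp=1, e=sp−y≈-1.393520; I≈2.441962, D=e−e_prev≈-3.143816; u=3/4·(-1.393520)+1·2.441962+3/2·(-3.143816)≈-3.318902; next y=-2/5·2.393520+1/4·(-3.318902)≈-1.787134
n=6: y≈-1.787134, sp=1, e=sp−y≈2.787134; I≈5.229096, D=e−e_prev≈4.180653; u=3/4·2.787134+1·5.229096+3/2·4.180653≈13.590426; next y=-2/5·(-1.787134)+1/4·13.590426≈4.112460
n=7: y≈4.112460, sp=1, e=sp−y≈-3.112460; I≈2.116636, D=e−e_prev≈-5.899594; u=3/4·(-3.112460)+1·2.116636+3/2·(-5.899594)≈-9.067100; next y=-2/5·4.112460+1/4·(-9.067100)≈-3.911759
n=8: y≈-3.911759, sp=1, e=sp−y≈4.911759; I≈7.028395, D=e−e_prev≈8.024219; u=3/4·4.911759+1·7.028395+3/2·8.024219≈22.748542; next y=-2/5·(-3.911759)+1/4·22.748542≈7.251839
n=9: y≈7.251839, sp=1, e=sp−y≈-6.251839; I≈0.776556, D=e−e_prev≈-11.163598; u=3/4·(-6.251839)+1·0.776556+3/2·(-11.163598)≈-20.657721; next y=-2/5·7.251839+1/4·(-20.657721)≈-8.065166

0 1 3.250 0.000
1 1 0.109 0.813
2 1 5.124 -0.298
3 1 -0.761 1.400
4 1 8.374 -0.750
5 1 -3.319 2.394
6 1 13.590 -1.787
7 1 -9.067 4.112
8 1 22.749 -3.912
9 1 -20.658 7.252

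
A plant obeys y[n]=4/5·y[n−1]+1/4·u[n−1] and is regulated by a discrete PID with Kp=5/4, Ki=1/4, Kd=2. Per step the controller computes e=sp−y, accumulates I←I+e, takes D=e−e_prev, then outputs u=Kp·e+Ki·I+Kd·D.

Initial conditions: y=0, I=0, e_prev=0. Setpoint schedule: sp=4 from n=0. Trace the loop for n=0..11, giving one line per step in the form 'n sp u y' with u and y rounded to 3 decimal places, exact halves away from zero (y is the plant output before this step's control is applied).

(exact arithmetic carried between steps; '≈' marks a value shown rounded to 6 d.p. or computed from one; I and e_prev carry over from the previous line; the table rounds u and y to 3 d.p., halves away from zero)
n=0: y=0, sp=4, e=sp−y=4; I=4, D=e−e_prev=4; u=5/4·4+1/4·4+2·4=14; next y=4/5·0+1/4·14=3.5
n=1: y=3.5, sp=4, e=sp−y=0.5; I=4.5, D=e−e_prev=-3.5; u=5/4·0.5+1/4·4.5+2·(-3.5)=-5.25; next y=4/5·3.5+1/4·(-5.25)=1.4875
n=2: y=1.4875, sp=4, e=sp−y=2.5125; I=7.0125, D=e−e_prev=2.0125; u=5/4·2.5125+1/4·7.0125+2·2.0125=8.91875; next y=4/5·1.4875+1/4·8.91875≈3.419688
n=3: y≈3.419688, sp=4, e=sp−y≈0.580313; I≈7.592813, D=e−e_prev≈-1.932188; u=5/4·0.580313+1/4·7.592813+2·(-1.932188)≈-1.240781; next y=4/5·3.419688+1/4·(-1.240781)≈2.425555
n=4: y≈2.425555, sp=4, e=sp−y≈1.574445; I≈9.167258, D=e−e_prev≈0.994133; u=5/4·1.574445+1/4·9.167258+2·0.994133≈6.248137; next y=4/5·2.425555+1/4·6.248137≈3.502478
n=5: y≈3.502478, sp=4, e=sp−y≈0.497522; I≈9.664780, D=e−e_prev≈-1.076923; u=5/4·0.497522+1/4·9.664780+2·(-1.076923)≈0.884251; next y=4/5·3.502478+1/4·0.884251≈3.023045
n=6: y≈3.023045, sp=4, e=sp−y≈0.976955; I≈10.641735, D=e−e_prev≈0.479433; u=5/4·0.976955+1/4·10.641735+2·0.479433≈4.840493; next y=4/5·3.023045+1/4·4.840493≈3.628559
n=7: y≈3.628559, sp=4, e=sp−y≈0.371441; I≈11.013175, D=e−e_prev≈-0.605514; u=5/4·0.371441+1/4·11.013175+2·(-0.605514)≈2.006566; next y=4/5·3.628559+1/4·2.006566≈3.404489
n=8: y≈3.404489, sp=4, e=sp−y≈0.595511; I≈11.608686, D=e−e_prev≈0.224070; u=5/4·0.595511+1/4·11.608686+2·0.224070≈4.094701; next y=4/5·3.404489+1/4·4.094701≈3.747266
n=9: y≈3.747266, sp=4, e=sp−y≈0.252734; I≈11.861420, D=e−e_prev≈-0.342777; u=5/4·0.252734+1/4·11.861420+2·(-0.342777)≈2.595717; next y=4/5·3.747266+1/4·2.595717≈3.646742
n=10: y≈3.646742, sp=4, e=sp−y≈0.353258; I≈12.214678, D=e−e_prev≈0.100524; u=5/4·0.353258+1/4·12.214678+2·0.100524≈3.696289; next y=4/5·3.646742+1/4·3.696289≈3.841466
n=11: y≈3.841466, sp=4, e=sp−y≈0.158534; I≈12.373211, D=e−e_prev≈-0.194724; u=5/4·0.158534+1/4·12.373211+2·(-0.194724)≈2.902022; next y=4/5·3.841466+1/4·2.902022≈3.798679

0 4 14.000 0.000
1 4 -5.250 3.500
2 4 8.919 1.488
3 4 -1.241 3.420
4 4 6.248 2.426
5 4 0.884 3.502
6 4 4.840 3.023
7 4 2.007 3.629
8 4 4.095 3.404
9 4 2.596 3.747
10 4 3.696 3.647
11 4 2.902 3.841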